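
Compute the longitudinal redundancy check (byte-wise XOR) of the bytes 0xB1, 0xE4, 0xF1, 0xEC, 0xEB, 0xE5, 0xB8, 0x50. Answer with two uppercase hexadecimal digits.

AE

XOR the bytes together:
  start with 0xB1
  0xB1 ⊕ 0xE4 = 0x55
  0x55 ⊕ 0xF1 = 0xA4
  0xA4 ⊕ 0xEC = 0x48
  0x48 ⊕ 0xEB = 0xA3
  0xA3 ⊕ 0xE5 = 0x46
  0x46 ⊕ 0xB8 = 0xFE
  0xFE ⊕ 0x50 = 0xAE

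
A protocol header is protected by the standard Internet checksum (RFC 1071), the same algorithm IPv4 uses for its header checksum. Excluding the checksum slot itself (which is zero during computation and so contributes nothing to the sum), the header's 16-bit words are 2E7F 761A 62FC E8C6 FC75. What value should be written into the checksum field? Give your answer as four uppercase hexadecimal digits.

One's-complement addition (fold any carry out of bit 15 back into bit 0):
  0x2E7F + 0x761A = 0x0A499
  0xA499 + 0x62FC = 0x10795 → wrap carry → 0x0796
  0x0796 + 0xE8C6 = 0x0F05C
  0xF05C + 0xFC75 = 0x1ECD1 → wrap carry → 0xECD2
One's-complement sum = 0xECD2.
Checksum = ~0xECD2 & 0xFFFF = 0x132D.

132D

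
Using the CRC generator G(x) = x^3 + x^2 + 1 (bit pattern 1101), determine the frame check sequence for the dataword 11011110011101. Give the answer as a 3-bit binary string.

Append 3 zeros: 11011110011101000. Divide by 1101 (XOR where the leading bit is 1):
  pos 0: 1101 XOR 1101 = 0000
  pos 4: 1110 XOR 1101 = 0011
  pos 6: 1101 XOR 1101 = 0000
  pos 10: 1101 XOR 1101 = 0000
Remainder (last 3 bits) = 000. This is the CRC / FCS.

000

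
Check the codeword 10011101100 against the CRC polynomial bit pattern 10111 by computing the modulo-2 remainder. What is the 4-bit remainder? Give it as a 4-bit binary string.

Modulo-2 division of 10011101100 by 10111:
  pos 0: 10011 XOR 10111 = 00100
  pos 2: 10010 XOR 10111 = 00101
  pos 4: 10111 XOR 10111 = 00000
Remainder = 0000 (zero — the frame passes the CRC check).

0000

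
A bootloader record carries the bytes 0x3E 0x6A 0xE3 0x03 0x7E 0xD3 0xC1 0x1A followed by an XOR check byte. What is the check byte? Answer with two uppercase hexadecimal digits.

C2

XOR the bytes together:
  start with 0x3E
  0x3E ⊕ 0x6A = 0x54
  0x54 ⊕ 0xE3 = 0xB7
  0xB7 ⊕ 0x03 = 0xB4
  0xB4 ⊕ 0x7E = 0xCA
  0xCA ⊕ 0xD3 = 0x19
  0x19 ⊕ 0xC1 = 0xD8
  0xD8 ⊕ 0x1A = 0xC2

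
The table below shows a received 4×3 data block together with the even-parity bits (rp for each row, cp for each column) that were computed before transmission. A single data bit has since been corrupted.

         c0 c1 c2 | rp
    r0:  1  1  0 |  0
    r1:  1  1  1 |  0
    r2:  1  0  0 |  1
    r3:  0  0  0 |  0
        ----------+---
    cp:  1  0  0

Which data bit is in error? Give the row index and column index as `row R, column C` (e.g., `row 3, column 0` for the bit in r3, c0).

row 1, column 2

Recompute each row's even parity and compare to rp:
  r0: data parity 0, sent rp 0 → ok
  r1: data parity 1, sent rp 0 → mismatch
  r2: data parity 1, sent rp 1 → ok
  r3: data parity 0, sent rp 0 → ok
Recompute each column's even parity and compare to cp:
  c0: data parity 1, sent cp 1 → ok
  c1: data parity 0, sent cp 0 → ok
  c2: data parity 1, sent cp 0 → mismatch
Exactly one row (r1) and one column (c2) fail → the flipped bit is at their intersection.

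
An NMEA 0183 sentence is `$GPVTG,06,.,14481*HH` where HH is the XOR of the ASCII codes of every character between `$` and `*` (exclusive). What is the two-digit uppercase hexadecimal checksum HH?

XOR the ASCII codes of the payload characters:
  'G' = 0x47 → acc = 0x47
  'P' = 0x50 → acc = 0x17
  'V' = 0x56 → acc = 0x41
  'T' = 0x54 → acc = 0x15
  'G' = 0x47 → acc = 0x52
  ',' = 0x2C → acc = 0x7E
  '0' = 0x30 → acc = 0x4E
  '6' = 0x36 → acc = 0x78
  ',' = 0x2C → acc = 0x54
  '.' = 0x2E → acc = 0x7A
  ',' = 0x2C → acc = 0x56
  '1' = 0x31 → acc = 0x67
  '4' = 0x34 → acc = 0x53
  '4' = 0x34 → acc = 0x67
  '8' = 0x38 → acc = 0x5F
  '1' = 0x31 → acc = 0x6E
Checksum = 0x6E.

6E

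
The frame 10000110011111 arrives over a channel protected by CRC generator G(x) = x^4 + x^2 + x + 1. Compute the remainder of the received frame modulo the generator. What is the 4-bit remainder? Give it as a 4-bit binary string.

Modulo-2 division of 10000110011111 by 10111:
  pos 0: 10000 XOR 10111 = 00111
  pos 2: 11111 XOR 10111 = 01000
  pos 3: 10000 XOR 10111 = 00111
  pos 5: 11101 XOR 10111 = 01010
  pos 6: 10101 XOR 10111 = 00010
  pos 9: 10111 XOR 10111 = 00000
Remainder = 0000 (zero — the frame passes the CRC check).

0000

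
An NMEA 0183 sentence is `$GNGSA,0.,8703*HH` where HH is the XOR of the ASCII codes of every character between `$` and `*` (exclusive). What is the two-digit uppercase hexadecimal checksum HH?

XOR the ASCII codes of the payload characters:
  'G' = 0x47 → acc = 0x47
  'N' = 0x4E → acc = 0x09
  'G' = 0x47 → acc = 0x4E
  'S' = 0x53 → acc = 0x1D
  'A' = 0x41 → acc = 0x5C
  ',' = 0x2C → acc = 0x70
  '0' = 0x30 → acc = 0x40
  '.' = 0x2E → acc = 0x6E
  ',' = 0x2C → acc = 0x42
  '8' = 0x38 → acc = 0x7A
  '7' = 0x37 → acc = 0x4D
  '0' = 0x30 → acc = 0x7D
  '3' = 0x33 → acc = 0x4E
Checksum = 0x4E.

4E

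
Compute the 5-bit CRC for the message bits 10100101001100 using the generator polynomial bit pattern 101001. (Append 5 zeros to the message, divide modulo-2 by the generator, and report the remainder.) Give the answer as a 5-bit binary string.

Append 5 zeros: 1010010100110000000. Divide by 101001 (XOR where the leading bit is 1):
  pos 0: 101001 XOR 101001 = 000000
  pos 7: 100110 XOR 101001 = 001111
  pos 9: 111100 XOR 101001 = 010101
  pos 10: 101010 XOR 101001 = 000011
Remainder (last 5 bits) = 11000. This is the CRC / FCS.

11000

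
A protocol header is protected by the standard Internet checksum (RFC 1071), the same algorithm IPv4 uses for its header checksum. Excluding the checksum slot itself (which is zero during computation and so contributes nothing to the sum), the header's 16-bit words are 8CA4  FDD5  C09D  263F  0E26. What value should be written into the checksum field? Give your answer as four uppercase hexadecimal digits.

8082

One's-complement addition (fold any carry out of bit 15 back into bit 0):
  0x8CA4 + 0xFDD5 = 0x18A79 → wrap carry → 0x8A7A
  0x8A7A + 0xC09D = 0x14B17 → wrap carry → 0x4B18
  0x4B18 + 0x263F = 0x07157
  0x7157 + 0x0E26 = 0x07F7D
One's-complement sum = 0x7F7D.
Checksum = ~0x7F7D & 0xFFFF = 0x8082.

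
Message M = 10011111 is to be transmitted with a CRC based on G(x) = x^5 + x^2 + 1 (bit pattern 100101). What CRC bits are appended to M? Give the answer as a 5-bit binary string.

Append 5 zeros: 1001111100000. Divide by 100101 (XOR where the leading bit is 1):
  pos 0: 100111 XOR 100101 = 000010
  pos 4: 101100 XOR 100101 = 001001
  pos 6: 100100 XOR 100101 = 000001
Remainder (last 5 bits) = 00010. This is the CRC / FCS.

00010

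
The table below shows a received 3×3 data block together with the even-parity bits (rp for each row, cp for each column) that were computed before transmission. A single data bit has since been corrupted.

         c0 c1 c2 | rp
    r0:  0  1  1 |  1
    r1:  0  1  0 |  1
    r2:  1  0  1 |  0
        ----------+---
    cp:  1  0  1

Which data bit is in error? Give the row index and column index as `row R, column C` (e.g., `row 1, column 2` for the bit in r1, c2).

Recompute each row's even parity and compare to rp:
  r0: data parity 0, sent rp 1 → mismatch
  r1: data parity 1, sent rp 1 → ok
  r2: data parity 0, sent rp 0 → ok
Recompute each column's even parity and compare to cp:
  c0: data parity 1, sent cp 1 → ok
  c1: data parity 0, sent cp 0 → ok
  c2: data parity 0, sent cp 1 → mismatch
Exactly one row (r0) and one column (c2) fail → the flipped bit is at their intersection.

row 0, column 2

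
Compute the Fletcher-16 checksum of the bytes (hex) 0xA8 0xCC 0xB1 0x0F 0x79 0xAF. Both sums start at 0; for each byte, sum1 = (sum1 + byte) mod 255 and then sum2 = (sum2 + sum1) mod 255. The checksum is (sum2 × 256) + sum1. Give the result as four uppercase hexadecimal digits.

8A5F

Running sums (mod 255):
  after byte 0 (0xA8): sum1=168, sum2=168
  after byte 1 (0xCC): sum1=117, sum2=30
  after byte 2 (0xB1): sum1=39, sum2=69
  after byte 3 (0x0F): sum1=54, sum2=123
  after byte 4 (0x79): sum1=175, sum2=43
  after byte 5 (0xAF): sum1=95, sum2=138
Checksum = sum2·256 + sum1 = 138·256 + 95 = 35423 = 0x8A5F.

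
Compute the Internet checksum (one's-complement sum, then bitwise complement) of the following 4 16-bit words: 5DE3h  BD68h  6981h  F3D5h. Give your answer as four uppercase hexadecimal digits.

875C

One's-complement addition (fold any carry out of bit 15 back into bit 0):
  0x5DE3 + 0xBD68 = 0x11B4B → wrap carry → 0x1B4C
  0x1B4C + 0x6981 = 0x084CD
  0x84CD + 0xF3D5 = 0x178A2 → wrap carry → 0x78A3
One's-complement sum = 0x78A3.
Checksum = ~0x78A3 & 0xFFFF = 0x875C.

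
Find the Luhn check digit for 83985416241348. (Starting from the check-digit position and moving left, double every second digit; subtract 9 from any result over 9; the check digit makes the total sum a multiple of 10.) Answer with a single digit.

Partial digits right→left: 8 4 3 1 4 2 6 1 4 5 8 9 3 8
Double every second digit counting from the check-digit position (so the 1st, 3rd, 5th, ... of the partial from the right).
  doubled (with −9 where >9): 7 6 8 3 8 7 6 → sum 45
  kept as-is: 4 1 2 1 5 9 8 → sum 30
Total = 45 + 30 = 75.
Check digit = (10 − (75 mod 10)) mod 10 = 5.

5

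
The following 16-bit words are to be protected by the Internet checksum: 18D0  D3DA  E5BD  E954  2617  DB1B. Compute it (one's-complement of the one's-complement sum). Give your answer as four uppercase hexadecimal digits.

430F

One's-complement addition (fold any carry out of bit 15 back into bit 0):
  0x18D0 + 0xD3DA = 0x0ECAA
  0xECAA + 0xE5BD = 0x1D267 → wrap carry → 0xD268
  0xD268 + 0xE954 = 0x1BBBC → wrap carry → 0xBBBD
  0xBBBD + 0x2617 = 0x0E1D4
  0xE1D4 + 0xDB1B = 0x1BCEF → wrap carry → 0xBCF0
One's-complement sum = 0xBCF0.
Checksum = ~0xBCF0 & 0xFFFF = 0x430F.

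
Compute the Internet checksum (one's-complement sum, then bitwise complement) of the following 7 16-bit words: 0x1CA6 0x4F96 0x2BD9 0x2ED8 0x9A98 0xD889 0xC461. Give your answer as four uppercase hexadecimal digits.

018E

One's-complement addition (fold any carry out of bit 15 back into bit 0):
  0x1CA6 + 0x4F96 = 0x06C3C
  0x6C3C + 0x2BD9 = 0x09815
  0x9815 + 0x2ED8 = 0x0C6ED
  0xC6ED + 0x9A98 = 0x16185 → wrap carry → 0x6186
  0x6186 + 0xD889 = 0x13A0F → wrap carry → 0x3A10
  0x3A10 + 0xC461 = 0x0FE71
One's-complement sum = 0xFE71.
Checksum = ~0xFE71 & 0xFFFF = 0x018E.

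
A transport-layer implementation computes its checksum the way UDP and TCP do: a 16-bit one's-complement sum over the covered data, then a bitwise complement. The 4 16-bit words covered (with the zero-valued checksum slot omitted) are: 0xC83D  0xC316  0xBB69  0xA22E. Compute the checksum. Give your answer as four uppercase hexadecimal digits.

One's-complement addition (fold any carry out of bit 15 back into bit 0):
  0xC83D + 0xC316 = 0x18B53 → wrap carry → 0x8B54
  0x8B54 + 0xBB69 = 0x146BD → wrap carry → 0x46BE
  0x46BE + 0xA22E = 0x0E8EC
One's-complement sum = 0xE8EC.
Checksum = ~0xE8EC & 0xFFFF = 0x1713.

1713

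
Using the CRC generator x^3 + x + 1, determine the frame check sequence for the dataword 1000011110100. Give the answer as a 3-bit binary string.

001

Append 3 zeros: 1000011110100000. Divide by 1011 (XOR where the leading bit is 1):
  pos 0: 1000 XOR 1011 = 0011
  pos 2: 1101 XOR 1011 = 0110
  pos 3: 1101 XOR 1011 = 0110
  pos 4: 1101 XOR 1011 = 0110
  pos 5: 1101 XOR 1011 = 0110
  pos 6: 1100 XOR 1011 = 0111
  pos 7: 1111 XOR 1011 = 0100
  pos 8: 1000 XOR 1011 = 0011
  pos 10: 1100 XOR 1011 = 0111
  pos 11: 1110 XOR 1011 = 0101
  pos 12: 1010 XOR 1011 = 0001
Remainder (last 3 bits) = 001. This is the CRC / FCS.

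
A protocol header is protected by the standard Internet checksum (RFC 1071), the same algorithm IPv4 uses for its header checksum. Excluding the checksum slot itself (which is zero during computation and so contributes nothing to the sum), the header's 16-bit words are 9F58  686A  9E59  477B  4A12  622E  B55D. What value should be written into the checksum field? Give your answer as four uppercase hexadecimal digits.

One's-complement addition (fold any carry out of bit 15 back into bit 0):
  0x9F58 + 0x686A = 0x107C2 → wrap carry → 0x07C3
  0x07C3 + 0x9E59 = 0x0A61C
  0xA61C + 0x477B = 0x0ED97
  0xED97 + 0x4A12 = 0x137A9 → wrap carry → 0x37AA
  0x37AA + 0x622E = 0x099D8
  0x99D8 + 0xB55D = 0x14F35 → wrap carry → 0x4F36
One's-complement sum = 0x4F36.
Checksum = ~0x4F36 & 0xFFFF = 0xB0C9.

B0C9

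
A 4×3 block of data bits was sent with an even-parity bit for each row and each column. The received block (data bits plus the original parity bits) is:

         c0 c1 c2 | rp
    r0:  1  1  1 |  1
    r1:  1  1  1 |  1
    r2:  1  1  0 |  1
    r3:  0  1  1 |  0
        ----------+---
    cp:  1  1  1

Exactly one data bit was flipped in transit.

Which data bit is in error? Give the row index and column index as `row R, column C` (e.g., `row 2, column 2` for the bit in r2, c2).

Recompute each row's even parity and compare to rp:
  r0: data parity 1, sent rp 1 → ok
  r1: data parity 1, sent rp 1 → ok
  r2: data parity 0, sent rp 1 → mismatch
  r3: data parity 0, sent rp 0 → ok
Recompute each column's even parity and compare to cp:
  c0: data parity 1, sent cp 1 → ok
  c1: data parity 0, sent cp 1 → mismatch
  c2: data parity 1, sent cp 1 → ok
Exactly one row (r2) and one column (c1) fail → the flipped bit is at their intersection.

row 2, column 1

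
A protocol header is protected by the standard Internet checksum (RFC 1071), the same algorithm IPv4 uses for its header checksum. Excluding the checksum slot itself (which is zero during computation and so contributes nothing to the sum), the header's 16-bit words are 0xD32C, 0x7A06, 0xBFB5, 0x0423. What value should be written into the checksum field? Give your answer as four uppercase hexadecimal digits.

EEF3

One's-complement addition (fold any carry out of bit 15 back into bit 0):
  0xD32C + 0x7A06 = 0x14D32 → wrap carry → 0x4D33
  0x4D33 + 0xBFB5 = 0x10CE8 → wrap carry → 0x0CE9
  0x0CE9 + 0x0423 = 0x0110C
One's-complement sum = 0x110C.
Checksum = ~0x110C & 0xFFFF = 0xEEF3.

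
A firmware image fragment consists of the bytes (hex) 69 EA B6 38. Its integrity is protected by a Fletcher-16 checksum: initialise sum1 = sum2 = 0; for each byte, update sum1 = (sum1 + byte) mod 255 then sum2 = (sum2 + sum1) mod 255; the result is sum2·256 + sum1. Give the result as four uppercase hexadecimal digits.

0C43

Running sums (mod 255):
  after byte 0 (69): sum1=105, sum2=105
  after byte 1 (EA): sum1=84, sum2=189
  after byte 2 (B6): sum1=11, sum2=200
  after byte 3 (38): sum1=67, sum2=12
Checksum = sum2·256 + sum1 = 12·256 + 67 = 3139 = 0x0C43.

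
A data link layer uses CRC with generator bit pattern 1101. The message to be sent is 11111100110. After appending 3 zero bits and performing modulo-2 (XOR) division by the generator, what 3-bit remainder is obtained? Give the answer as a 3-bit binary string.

Append 3 zeros: 11111100110000. Divide by 1101 (XOR where the leading bit is 1):
  pos 0: 1111 XOR 1101 = 0010
  pos 2: 1011 XOR 1101 = 0110
  pos 3: 1100 XOR 1101 = 0001
  pos 6: 1011 XOR 1101 = 0110
  pos 7: 1100 XOR 1101 = 0001
  pos 10: 1000 XOR 1101 = 0101
Remainder (last 3 bits) = 101. This is the CRC / FCS.

101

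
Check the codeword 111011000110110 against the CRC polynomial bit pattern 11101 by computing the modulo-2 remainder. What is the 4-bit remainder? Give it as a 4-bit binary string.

Modulo-2 division of 111011000110110 by 11101:
  pos 0: 11101 XOR 11101 = 00000
  pos 5: 10001 XOR 11101 = 01100
  pos 6: 11001 XOR 11101 = 00100
  pos 8: 10001 XOR 11101 = 01100
  pos 9: 11001 XOR 11101 = 00100
Remainder = 1000 (nonzero — an error is detected).

1000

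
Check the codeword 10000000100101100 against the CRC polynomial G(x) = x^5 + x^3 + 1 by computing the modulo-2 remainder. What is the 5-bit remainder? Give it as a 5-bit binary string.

10011

Modulo-2 division of 10000000100101100 by 101001:
  pos 0: 100000 XOR 101001 = 001001
  pos 2: 100100 XOR 101001 = 001101
  pos 4: 110110 XOR 101001 = 011111
  pos 5: 111110 XOR 101001 = 010111
  pos 6: 101111 XOR 101001 = 000110
  pos 9: 110011 XOR 101001 = 011010
  pos 10: 110100 XOR 101001 = 011101
  pos 11: 111010 XOR 101001 = 010011
Remainder = 10011 (nonzero — an error is detected).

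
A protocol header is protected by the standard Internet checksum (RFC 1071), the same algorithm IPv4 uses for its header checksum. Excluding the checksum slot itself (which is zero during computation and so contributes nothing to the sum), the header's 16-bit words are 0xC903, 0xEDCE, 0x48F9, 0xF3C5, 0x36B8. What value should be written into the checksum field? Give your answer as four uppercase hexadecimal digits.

D5B5

One's-complement addition (fold any carry out of bit 15 back into bit 0):
  0xC903 + 0xEDCE = 0x1B6D1 → wrap carry → 0xB6D2
  0xB6D2 + 0x48F9 = 0x0FFCB
  0xFFCB + 0xF3C5 = 0x1F390 → wrap carry → 0xF391
  0xF391 + 0x36B8 = 0x12A49 → wrap carry → 0x2A4A
One's-complement sum = 0x2A4A.
Checksum = ~0x2A4A & 0xFFFF = 0xD5B5.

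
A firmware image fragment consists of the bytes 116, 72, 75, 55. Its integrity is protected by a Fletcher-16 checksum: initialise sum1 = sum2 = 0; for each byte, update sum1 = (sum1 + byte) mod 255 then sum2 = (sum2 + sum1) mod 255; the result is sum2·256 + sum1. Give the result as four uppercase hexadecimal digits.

Running sums (mod 255):
  after byte 0 (116): sum1=116, sum2=116
  after byte 1 (72): sum1=188, sum2=49
  after byte 2 (75): sum1=8, sum2=57
  after byte 3 (55): sum1=63, sum2=120
Checksum = sum2·256 + sum1 = 120·256 + 63 = 30783 = 0x783F.

783F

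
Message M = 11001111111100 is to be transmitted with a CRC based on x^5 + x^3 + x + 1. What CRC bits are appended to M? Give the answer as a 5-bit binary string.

10111

Append 5 zeros: 1100111111110000000. Divide by 101011 (XOR where the leading bit is 1):
  pos 0: 110011 XOR 101011 = 011000
  pos 1: 110001 XOR 101011 = 011010
  pos 2: 110101 XOR 101011 = 011110
  pos 3: 111101 XOR 101011 = 010110
  pos 4: 101101 XOR 101011 = 000110
  pos 7: 110110 XOR 101011 = 011101
  pos 8: 111010 XOR 101011 = 010001
  pos 9: 100010 XOR 101011 = 001001
  pos 11: 100100 XOR 101011 = 001111
  pos 13: 111100 XOR 101011 = 010111
Remainder (last 5 bits) = 10111. This is the CRC / FCS.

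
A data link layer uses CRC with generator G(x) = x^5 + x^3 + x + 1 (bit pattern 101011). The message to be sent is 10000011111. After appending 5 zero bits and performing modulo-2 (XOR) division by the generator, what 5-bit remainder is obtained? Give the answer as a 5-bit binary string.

01001

Append 5 zeros: 1000001111100000. Divide by 101011 (XOR where the leading bit is 1):
  pos 0: 100000 XOR 101011 = 001011
  pos 2: 101111 XOR 101011 = 000100
  pos 5: 100111 XOR 101011 = 001100
  pos 7: 110000 XOR 101011 = 011011
  pos 8: 110110 XOR 101011 = 011101
  pos 9: 111010 XOR 101011 = 010001
  pos 10: 100010 XOR 101011 = 001001
Remainder (last 5 bits) = 01001. This is the CRC / FCS.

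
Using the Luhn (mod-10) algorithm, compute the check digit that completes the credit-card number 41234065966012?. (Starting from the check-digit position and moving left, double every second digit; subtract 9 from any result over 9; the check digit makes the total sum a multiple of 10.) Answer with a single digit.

2

Partial digits right→left: 2 1 0 6 6 9 5 6 0 4 3 2 1 4
Double every second digit counting from the check-digit position (so the 1st, 3rd, 5th, ... of the partial from the right).
  doubled (with −9 where >9): 4 0 3 1 0 6 2 → sum 16
  kept as-is: 1 6 9 6 4 2 4 → sum 32
Total = 16 + 32 = 48.
Check digit = (10 − (48 mod 10)) mod 10 = 2.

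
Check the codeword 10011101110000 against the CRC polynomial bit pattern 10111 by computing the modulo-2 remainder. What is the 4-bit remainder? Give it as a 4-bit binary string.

0111

Modulo-2 division of 10011101110000 by 10111:
  pos 0: 10011 XOR 10111 = 00100
  pos 2: 10010 XOR 10111 = 00101
  pos 4: 10111 XOR 10111 = 00000
  pos 9: 10000 XOR 10111 = 00111
Remainder = 0111 (nonzero — an error is detected).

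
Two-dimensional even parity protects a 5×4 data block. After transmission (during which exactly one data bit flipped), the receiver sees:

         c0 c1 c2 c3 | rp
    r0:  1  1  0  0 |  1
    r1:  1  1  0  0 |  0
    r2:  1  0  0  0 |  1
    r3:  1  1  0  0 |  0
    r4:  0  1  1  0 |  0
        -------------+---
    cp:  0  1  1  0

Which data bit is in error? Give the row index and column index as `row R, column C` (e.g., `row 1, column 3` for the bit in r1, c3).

Recompute each row's even parity and compare to rp:
  r0: data parity 0, sent rp 1 → mismatch
  r1: data parity 0, sent rp 0 → ok
  r2: data parity 1, sent rp 1 → ok
  r3: data parity 0, sent rp 0 → ok
  r4: data parity 0, sent rp 0 → ok
Recompute each column's even parity and compare to cp:
  c0: data parity 0, sent cp 0 → ok
  c1: data parity 0, sent cp 1 → mismatch
  c2: data parity 1, sent cp 1 → ok
  c3: data parity 0, sent cp 0 → ok
Exactly one row (r0) and one column (c1) fail → the flipped bit is at their intersection.

row 0, column 1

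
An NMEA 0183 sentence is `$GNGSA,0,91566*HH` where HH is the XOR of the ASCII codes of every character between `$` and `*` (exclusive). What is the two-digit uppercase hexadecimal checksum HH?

XOR the ASCII codes of the payload characters:
  'G' = 0x47 → acc = 0x47
  'N' = 0x4E → acc = 0x09
  'G' = 0x47 → acc = 0x4E
  'S' = 0x53 → acc = 0x1D
  'A' = 0x41 → acc = 0x5C
  ',' = 0x2C → acc = 0x70
  '0' = 0x30 → acc = 0x40
  ',' = 0x2C → acc = 0x6C
  '9' = 0x39 → acc = 0x55
  '1' = 0x31 → acc = 0x64
  '5' = 0x35 → acc = 0x51
  '6' = 0x36 → acc = 0x67
  '6' = 0x36 → acc = 0x51
Checksum = 0x51.

51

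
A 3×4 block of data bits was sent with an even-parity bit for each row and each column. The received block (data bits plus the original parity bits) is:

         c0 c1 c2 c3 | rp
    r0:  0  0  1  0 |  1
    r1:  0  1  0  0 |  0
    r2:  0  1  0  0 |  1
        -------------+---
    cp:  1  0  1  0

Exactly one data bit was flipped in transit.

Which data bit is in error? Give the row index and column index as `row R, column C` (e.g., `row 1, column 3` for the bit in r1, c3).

row 1, column 0

Recompute each row's even parity and compare to rp:
  r0: data parity 1, sent rp 1 → ok
  r1: data parity 1, sent rp 0 → mismatch
  r2: data parity 1, sent rp 1 → ok
Recompute each column's even parity and compare to cp:
  c0: data parity 0, sent cp 1 → mismatch
  c1: data parity 0, sent cp 0 → ok
  c2: data parity 1, sent cp 1 → ok
  c3: data parity 0, sent cp 0 → ok
Exactly one row (r1) and one column (c0) fail → the flipped bit is at their intersection.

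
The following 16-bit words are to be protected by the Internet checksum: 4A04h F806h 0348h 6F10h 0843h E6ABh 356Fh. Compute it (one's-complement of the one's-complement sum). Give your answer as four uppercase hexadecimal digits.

One's-complement addition (fold any carry out of bit 15 back into bit 0):
  0x4A04 + 0xF806 = 0x1420A → wrap carry → 0x420B
  0x420B + 0x0348 = 0x04553
  0x4553 + 0x6F10 = 0x0B463
  0xB463 + 0x0843 = 0x0BCA6
  0xBCA6 + 0xE6AB = 0x1A351 → wrap carry → 0xA352
  0xA352 + 0x356F = 0x0D8C1
One's-complement sum = 0xD8C1.
Checksum = ~0xD8C1 & 0xFFFF = 0x273E.

273E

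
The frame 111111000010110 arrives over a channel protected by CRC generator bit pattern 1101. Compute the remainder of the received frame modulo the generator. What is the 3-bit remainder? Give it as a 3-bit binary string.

Modulo-2 division of 111111000010110 by 1101:
  pos 0: 1111 XOR 1101 = 0010
  pos 2: 1011 XOR 1101 = 0110
  pos 3: 1100 XOR 1101 = 0001
  pos 6: 1000 XOR 1101 = 0101
  pos 7: 1011 XOR 1101 = 0110
  pos 8: 1100 XOR 1101 = 0001
  pos 11: 1110 XOR 1101 = 0011
Remainder = 011 (nonzero — an error is detected).

011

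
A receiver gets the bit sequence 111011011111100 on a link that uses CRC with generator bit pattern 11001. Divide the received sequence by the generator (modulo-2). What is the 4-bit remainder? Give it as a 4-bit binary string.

0000

Modulo-2 division of 111011011111100 by 11001:
  pos 0: 11101 XOR 11001 = 00100
  pos 2: 10010 XOR 11001 = 01011
  pos 3: 10111 XOR 11001 = 01110
  pos 4: 11101 XOR 11001 = 00100
  pos 6: 10011 XOR 11001 = 01010
  pos 7: 10101 XOR 11001 = 01100
  pos 8: 11001 XOR 11001 = 00000
Remainder = 0000 (zero — the frame passes the CRC check).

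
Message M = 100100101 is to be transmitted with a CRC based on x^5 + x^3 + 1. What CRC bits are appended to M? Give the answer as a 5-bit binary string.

Append 5 zeros: 10010010100000. Divide by 101001 (XOR where the leading bit is 1):
  pos 0: 100100 XOR 101001 = 001101
  pos 2: 110110 XOR 101001 = 011111
  pos 3: 111111 XOR 101001 = 010110
  pos 4: 101100 XOR 101001 = 000101
  pos 7: 101000 XOR 101001 = 000001
Remainder (last 5 bits) = 00010. This is the CRC / FCS.

00010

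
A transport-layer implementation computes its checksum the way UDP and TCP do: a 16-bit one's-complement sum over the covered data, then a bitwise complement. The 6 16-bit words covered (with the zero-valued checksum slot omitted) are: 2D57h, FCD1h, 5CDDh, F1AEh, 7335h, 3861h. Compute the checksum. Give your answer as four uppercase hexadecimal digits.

One's-complement addition (fold any carry out of bit 15 back into bit 0):
  0x2D57 + 0xFCD1 = 0x12A28 → wrap carry → 0x2A29
  0x2A29 + 0x5CDD = 0x08706
  0x8706 + 0xF1AE = 0x178B4 → wrap carry → 0x78B5
  0x78B5 + 0x7335 = 0x0EBEA
  0xEBEA + 0x3861 = 0x1244B → wrap carry → 0x244C
One's-complement sum = 0x244C.
Checksum = ~0x244C & 0xFFFF = 0xDBB3.

DBB3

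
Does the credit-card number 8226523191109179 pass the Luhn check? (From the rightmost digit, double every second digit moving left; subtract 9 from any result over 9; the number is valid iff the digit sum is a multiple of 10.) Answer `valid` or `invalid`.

From the right, keep odd positions and double even positions (subtract 9 from any doubled value over 9):
  doubled (positions 2,4,...): 5 9 2 9 6 1 4 7 → sum 43
  kept (positions 1,3,...): 9 1 0 1 1 2 6 2 → sum 22
Total = 65.
65 mod 10 = 5, so the number is invalid.

invalid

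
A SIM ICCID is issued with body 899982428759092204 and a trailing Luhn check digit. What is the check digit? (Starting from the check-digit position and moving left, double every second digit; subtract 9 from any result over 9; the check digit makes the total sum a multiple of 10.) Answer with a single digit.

5

Partial digits right→left: 4 0 2 2 9 0 9 5 7 8 2 4 2 8 9 9 9 8
Double every second digit counting from the check-digit position (so the 1st, 3rd, 5th, ... of the partial from the right).
  doubled (with −9 where >9): 8 4 9 9 5 4 4 9 9 → sum 61
  kept as-is: 0 2 0 5 8 4 8 9 8 → sum 44
Total = 61 + 44 = 105.
Check digit = (10 − (105 mod 10)) mod 10 = 5.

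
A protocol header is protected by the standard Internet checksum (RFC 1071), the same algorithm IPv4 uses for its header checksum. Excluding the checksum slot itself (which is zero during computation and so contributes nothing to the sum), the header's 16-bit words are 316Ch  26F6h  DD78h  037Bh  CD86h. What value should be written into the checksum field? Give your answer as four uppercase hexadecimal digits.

F922

One's-complement addition (fold any carry out of bit 15 back into bit 0):
  0x316C + 0x26F6 = 0x05862
  0x5862 + 0xDD78 = 0x135DA → wrap carry → 0x35DB
  0x35DB + 0x037B = 0x03956
  0x3956 + 0xCD86 = 0x106DC → wrap carry → 0x06DD
One's-complement sum = 0x06DD.
Checksum = ~0x06DD & 0xFFFF = 0xF922.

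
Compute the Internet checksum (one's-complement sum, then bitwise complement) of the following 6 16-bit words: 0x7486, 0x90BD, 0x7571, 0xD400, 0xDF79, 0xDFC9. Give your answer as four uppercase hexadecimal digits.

F205

One's-complement addition (fold any carry out of bit 15 back into bit 0):
  0x7486 + 0x90BD = 0x10543 → wrap carry → 0x0544
  0x0544 + 0x7571 = 0x07AB5
  0x7AB5 + 0xD400 = 0x14EB5 → wrap carry → 0x4EB6
  0x4EB6 + 0xDF79 = 0x12E2F → wrap carry → 0x2E30
  0x2E30 + 0xDFC9 = 0x10DF9 → wrap carry → 0x0DFA
One's-complement sum = 0x0DFA.
Checksum = ~0x0DFA & 0xFFFF = 0xF205.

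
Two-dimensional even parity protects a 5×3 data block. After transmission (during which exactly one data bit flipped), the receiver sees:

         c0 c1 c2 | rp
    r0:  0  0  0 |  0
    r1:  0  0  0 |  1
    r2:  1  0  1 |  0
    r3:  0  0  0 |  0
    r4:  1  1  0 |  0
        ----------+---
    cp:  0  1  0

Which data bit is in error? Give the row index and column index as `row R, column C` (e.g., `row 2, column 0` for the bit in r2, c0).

Recompute each row's even parity and compare to rp:
  r0: data parity 0, sent rp 0 → ok
  r1: data parity 0, sent rp 1 → mismatch
  r2: data parity 0, sent rp 0 → ok
  r3: data parity 0, sent rp 0 → ok
  r4: data parity 0, sent rp 0 → ok
Recompute each column's even parity and compare to cp:
  c0: data parity 0, sent cp 0 → ok
  c1: data parity 1, sent cp 1 → ok
  c2: data parity 1, sent cp 0 → mismatch
Exactly one row (r1) and one column (c2) fail → the flipped bit is at their intersection.

row 1, column 2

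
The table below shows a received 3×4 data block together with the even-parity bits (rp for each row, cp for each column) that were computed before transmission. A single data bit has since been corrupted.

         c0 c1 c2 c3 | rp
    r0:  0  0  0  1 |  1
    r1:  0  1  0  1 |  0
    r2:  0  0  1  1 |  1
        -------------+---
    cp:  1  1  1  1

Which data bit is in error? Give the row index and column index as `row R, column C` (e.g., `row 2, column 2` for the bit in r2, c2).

Recompute each row's even parity and compare to rp:
  r0: data parity 1, sent rp 1 → ok
  r1: data parity 0, sent rp 0 → ok
  r2: data parity 0, sent rp 1 → mismatch
Recompute each column's even parity and compare to cp:
  c0: data parity 0, sent cp 1 → mismatch
  c1: data parity 1, sent cp 1 → ok
  c2: data parity 1, sent cp 1 → ok
  c3: data parity 1, sent cp 1 → ok
Exactly one row (r2) and one column (c0) fail → the flipped bit is at their intersection.

row 2, column 0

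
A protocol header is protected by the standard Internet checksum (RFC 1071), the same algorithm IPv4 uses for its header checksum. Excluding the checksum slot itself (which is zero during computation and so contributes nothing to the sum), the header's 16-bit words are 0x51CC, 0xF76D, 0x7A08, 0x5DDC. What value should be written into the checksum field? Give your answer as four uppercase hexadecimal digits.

One's-complement addition (fold any carry out of bit 15 back into bit 0):
  0x51CC + 0xF76D = 0x14939 → wrap carry → 0x493A
  0x493A + 0x7A08 = 0x0C342
  0xC342 + 0x5DDC = 0x1211E → wrap carry → 0x211F
One's-complement sum = 0x211F.
Checksum = ~0x211F & 0xFFFF = 0xDEE0.

DEE0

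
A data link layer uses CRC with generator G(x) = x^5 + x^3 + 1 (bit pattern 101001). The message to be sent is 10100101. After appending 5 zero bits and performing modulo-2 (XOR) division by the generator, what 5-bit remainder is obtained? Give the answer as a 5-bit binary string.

Append 5 zeros: 1010010100000. Divide by 101001 (XOR where the leading bit is 1):
  pos 0: 101001 XOR 101001 = 000000
  pos 7: 100000 XOR 101001 = 001001
Remainder (last 5 bits) = 01001. This is the CRC / FCS.

01001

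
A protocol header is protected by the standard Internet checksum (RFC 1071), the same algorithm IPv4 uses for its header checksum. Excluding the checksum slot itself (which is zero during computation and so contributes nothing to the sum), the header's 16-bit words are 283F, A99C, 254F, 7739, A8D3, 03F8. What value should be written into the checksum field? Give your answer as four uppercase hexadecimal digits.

One's-complement addition (fold any carry out of bit 15 back into bit 0):
  0x283F + 0xA99C = 0x0D1DB
  0xD1DB + 0x254F = 0x0F72A
  0xF72A + 0x7739 = 0x16E63 → wrap carry → 0x6E64
  0x6E64 + 0xA8D3 = 0x11737 → wrap carry → 0x1738
  0x1738 + 0x03F8 = 0x01B30
One's-complement sum = 0x1B30.
Checksum = ~0x1B30 & 0xFFFF = 0xE4CF.

E4CF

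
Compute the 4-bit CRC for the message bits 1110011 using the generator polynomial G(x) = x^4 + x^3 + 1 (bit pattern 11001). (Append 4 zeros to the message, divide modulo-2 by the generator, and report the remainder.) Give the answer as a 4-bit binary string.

0011

Append 4 zeros: 11100110000. Divide by 11001 (XOR where the leading bit is 1):
  pos 0: 11100 XOR 11001 = 00101
  pos 2: 10111 XOR 11001 = 01110
  pos 3: 11100 XOR 11001 = 00101
  pos 5: 10100 XOR 11001 = 01101
  pos 6: 11010 XOR 11001 = 00011
Remainder (last 4 bits) = 0011. This is the CRC / FCS.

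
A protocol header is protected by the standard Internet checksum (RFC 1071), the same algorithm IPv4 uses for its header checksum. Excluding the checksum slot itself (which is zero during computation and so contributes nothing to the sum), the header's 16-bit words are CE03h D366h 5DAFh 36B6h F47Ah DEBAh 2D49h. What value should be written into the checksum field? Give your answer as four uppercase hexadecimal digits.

C9B0

One's-complement addition (fold any carry out of bit 15 back into bit 0):
  0xCE03 + 0xD366 = 0x1A169 → wrap carry → 0xA16A
  0xA16A + 0x5DAF = 0x0FF19
  0xFF19 + 0x36B6 = 0x135CF → wrap carry → 0x35D0
  0x35D0 + 0xF47A = 0x12A4A → wrap carry → 0x2A4B
  0x2A4B + 0xDEBA = 0x10905 → wrap carry → 0x0906
  0x0906 + 0x2D49 = 0x0364F
One's-complement sum = 0x364F.
Checksum = ~0x364F & 0xFFFF = 0xC9B0.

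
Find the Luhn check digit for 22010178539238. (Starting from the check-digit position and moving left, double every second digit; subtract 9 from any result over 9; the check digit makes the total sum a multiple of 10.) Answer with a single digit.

2

Partial digits right→left: 8 3 2 9 3 5 8 7 1 0 1 0 2 2
Double every second digit counting from the check-digit position (so the 1st, 3rd, 5th, ... of the partial from the right).
  doubled (with −9 where >9): 7 4 6 7 2 2 4 → sum 32
  kept as-is: 3 9 5 7 0 0 2 → sum 26
Total = 32 + 26 = 58.
Check digit = (10 − (58 mod 10)) mod 10 = 2.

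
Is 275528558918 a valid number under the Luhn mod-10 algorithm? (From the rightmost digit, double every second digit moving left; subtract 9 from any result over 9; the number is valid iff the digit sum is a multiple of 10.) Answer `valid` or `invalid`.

invalid

From the right, keep odd positions and double even positions (subtract 9 from any doubled value over 9):
  doubled (positions 2,4,...): 2 7 1 4 1 4 → sum 19
  kept (positions 1,3,...): 8 9 5 8 5 7 → sum 42
Total = 61.
61 mod 10 = 1, so the number is invalid.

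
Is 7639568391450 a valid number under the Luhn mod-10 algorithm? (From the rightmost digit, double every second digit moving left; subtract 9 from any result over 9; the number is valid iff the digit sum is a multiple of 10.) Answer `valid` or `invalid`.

valid

From the right, keep odd positions and double even positions (subtract 9 from any doubled value over 9):
  doubled (positions 2,4,...): 1 2 6 3 9 3 → sum 24
  kept (positions 1,3,...): 0 4 9 8 5 3 7 → sum 36
Total = 60.
60 mod 10 = 0, so the number is valid.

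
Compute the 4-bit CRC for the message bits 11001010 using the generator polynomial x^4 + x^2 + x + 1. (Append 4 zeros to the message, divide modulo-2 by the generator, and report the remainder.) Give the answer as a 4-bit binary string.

Append 4 zeros: 110010100000. Divide by 10111 (XOR where the leading bit is 1):
  pos 0: 11001 XOR 10111 = 01110
  pos 1: 11100 XOR 10111 = 01011
  pos 2: 10111 XOR 10111 = 00000
Remainder (last 4 bits) = 0000. This is the CRC / FCS.

0000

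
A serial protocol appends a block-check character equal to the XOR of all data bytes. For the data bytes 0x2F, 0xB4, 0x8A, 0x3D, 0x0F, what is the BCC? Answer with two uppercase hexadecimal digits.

XOR the bytes together:
  start with 0x2F
  0x2F ⊕ 0xB4 = 0x9B
  0x9B ⊕ 0x8A = 0x11
  0x11 ⊕ 0x3D = 0x2C
  0x2C ⊕ 0x0F = 0x23

23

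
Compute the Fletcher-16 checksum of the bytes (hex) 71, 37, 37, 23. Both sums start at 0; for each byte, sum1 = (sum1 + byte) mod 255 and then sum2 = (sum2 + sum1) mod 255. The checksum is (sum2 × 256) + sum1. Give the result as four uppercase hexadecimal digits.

FC03

Running sums (mod 255):
  after byte 0 (71): sum1=113, sum2=113
  after byte 1 (37): sum1=168, sum2=26
  after byte 2 (37): sum1=223, sum2=249
  after byte 3 (23): sum1=3, sum2=252
Checksum = sum2·256 + sum1 = 252·256 + 3 = 64515 = 0xFC03.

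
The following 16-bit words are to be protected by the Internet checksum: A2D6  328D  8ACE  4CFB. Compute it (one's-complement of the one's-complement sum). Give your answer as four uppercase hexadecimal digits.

One's-complement addition (fold any carry out of bit 15 back into bit 0):
  0xA2D6 + 0x328D = 0x0D563
  0xD563 + 0x8ACE = 0x16031 → wrap carry → 0x6032
  0x6032 + 0x4CFB = 0x0AD2D
One's-complement sum = 0xAD2D.
Checksum = ~0xAD2D & 0xFFFF = 0x52D2.

52D2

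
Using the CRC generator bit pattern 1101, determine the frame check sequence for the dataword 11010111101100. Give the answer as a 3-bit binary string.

Append 3 zeros: 11010111101100000. Divide by 1101 (XOR where the leading bit is 1):
  pos 0: 1101 XOR 1101 = 0000
  pos 5: 1111 XOR 1101 = 0010
  pos 7: 1001 XOR 1101 = 0100
  pos 8: 1001 XOR 1101 = 0100
  pos 9: 1000 XOR 1101 = 0101
  pos 10: 1010 XOR 1101 = 0111
  pos 11: 1110 XOR 1101 = 0011
  pos 13: 1100 XOR 1101 = 0001
Remainder (last 3 bits) = 001. This is the CRC / FCS.

001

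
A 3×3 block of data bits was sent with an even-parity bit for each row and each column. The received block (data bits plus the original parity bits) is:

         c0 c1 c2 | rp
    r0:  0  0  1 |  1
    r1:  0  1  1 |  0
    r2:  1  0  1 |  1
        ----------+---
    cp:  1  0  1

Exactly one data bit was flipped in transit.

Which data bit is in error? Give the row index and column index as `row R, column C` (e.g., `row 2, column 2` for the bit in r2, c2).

row 2, column 1

Recompute each row's even parity and compare to rp:
  r0: data parity 1, sent rp 1 → ok
  r1: data parity 0, sent rp 0 → ok
  r2: data parity 0, sent rp 1 → mismatch
Recompute each column's even parity and compare to cp:
  c0: data parity 1, sent cp 1 → ok
  c1: data parity 1, sent cp 0 → mismatch
  c2: data parity 1, sent cp 1 → ok
Exactly one row (r2) and one column (c1) fail → the flipped bit is at their intersection.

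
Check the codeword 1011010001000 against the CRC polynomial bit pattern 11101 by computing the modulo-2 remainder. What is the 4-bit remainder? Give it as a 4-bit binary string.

Modulo-2 division of 1011010001000 by 11101:
  pos 0: 10110 XOR 11101 = 01011
  pos 1: 10111 XOR 11101 = 01010
  pos 2: 10100 XOR 11101 = 01001
  pos 3: 10010 XOR 11101 = 01111
  pos 4: 11110 XOR 11101 = 00011
  pos 7: 11100 XOR 11101 = 00001
Remainder = 0010 (nonzero — an error is detected).

0010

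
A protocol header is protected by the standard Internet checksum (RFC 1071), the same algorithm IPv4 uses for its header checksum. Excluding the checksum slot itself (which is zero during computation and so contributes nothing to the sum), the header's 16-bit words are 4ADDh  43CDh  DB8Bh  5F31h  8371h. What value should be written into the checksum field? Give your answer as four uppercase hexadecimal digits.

One's-complement addition (fold any carry out of bit 15 back into bit 0):
  0x4ADD + 0x43CD = 0x08EAA
  0x8EAA + 0xDB8B = 0x16A35 → wrap carry → 0x6A36
  0x6A36 + 0x5F31 = 0x0C967
  0xC967 + 0x8371 = 0x14CD8 → wrap carry → 0x4CD9
One's-complement sum = 0x4CD9.
Checksum = ~0x4CD9 & 0xFFFF = 0xB326.

B326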